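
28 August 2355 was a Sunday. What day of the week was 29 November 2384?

Thursday

Day-of-year of August 28, 2355: 240.
Day-of-year of November 29, 2384: 334.
2355 has 365 days, so 365 − 240 = 125 days remain in 2355.
Full years 2356–2383: 21 common + 7 leap = 21×365 + 7×366 = 10227 days.
Total: 125 + 10227 + 334 = 10686 days.
10686 mod 7 = 4, so 4 days after Sunday is Thursday.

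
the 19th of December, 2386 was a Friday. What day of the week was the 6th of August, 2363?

Count forward from the earlier date (August 6, 2363) to the later (December 19, 2386):
From August 6, 2363 to August 6, 2386: 23 years, of which 6 contain a Feb 29 — 17×365 + 6×366 = 8401 days.
August 2386: 31 − 6 = 25 days remain.
Then September (30), October (31), November (30): 30 + 31 + 30 = 91 days.
December 1–19, 2386: 19 days.
Residual: 135 days.
Total: 8536 days.
8536 mod 7 = 3, so 3 days before Friday is Tuesday.

Tuesday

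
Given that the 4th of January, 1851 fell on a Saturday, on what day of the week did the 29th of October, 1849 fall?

Count forward from the earlier date (October 29, 1849) to the later (January 4, 1851):
October 29, 1849 → October 29, 1850: 365 days.
October 1850: 31 − 29 = 2 days remain.
Then November (30), December (31): 30 + 31 = 61 days.
January 1–4, 1851: 4 days.
Residual: 67 days.
Total: 432 days.
432 mod 7 = 5, so 5 days before Saturday is Monday.

Monday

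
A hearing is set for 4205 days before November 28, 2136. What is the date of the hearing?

May 25, 2125

Count 4205 days before November 28, 2136:
Day-of-year of May 25, 2125: 145.
Day-of-year of November 28, 2136: 333.
2125 has 365 days, so 365 − 145 = 220 days remain in 2125.
Full years 2126–2135: 8 common + 2 leap = 8×365 + 2×366 = 3652 days.
Total: 220 + 3652 + 333 = 4205 days.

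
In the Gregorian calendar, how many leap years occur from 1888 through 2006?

Years divisible by 4: 1888, 1892, …, 2004 — 30 in all.
Of these, 1900 is divisible by 100 but not 400, so not leap.
2000 is divisible by 400, so still leap.
Leap years: 30 − 1 = 29.

29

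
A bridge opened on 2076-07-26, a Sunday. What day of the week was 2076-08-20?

Thursday

July 2076: 31 − 26 = 5 days remain.
August 1–20, 2076: 20 days.
Total: 5 + 20 = 25 days.
25 mod 7 = 4, so 4 days after Sunday is Thursday.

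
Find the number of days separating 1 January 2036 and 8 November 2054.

6886

From January 1, 2036 to January 1, 2054: 18 years, of which 5 contain a Feb 29 — 13×365 + 5×366 = 6575 days.
January 2054: 31 − 1 = 30 days remain.
Then 9 full months totalling 273 days.
November 1–8, 2054: 8 days.
Residual: 311 days.
Total: 6886 days.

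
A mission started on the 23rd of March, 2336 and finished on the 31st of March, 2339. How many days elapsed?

1103

Day-of-year of March 23, 2336: 83.
Day-of-year of March 31, 2339: 90.
2336 has 366 days, so 366 − 83 = 283 days remain in 2336.
Full years: 2337: 365; 2338: 365. Sum = 730.
Total: 283 + 730 + 90 = 1103 days.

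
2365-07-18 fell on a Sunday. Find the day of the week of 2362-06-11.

Count forward from the earlier date (June 11, 2362) to the later (July 18, 2365):
June 11, 2362 → June 11, 2363: 365 days.
June 11, 2363 → June 11, 2364: 366 days (2364 is a leap year).
June 11, 2364 → June 11, 2365: 365 days.
June 2365: 30 − 11 = 19 days remain.
July 1–18, 2365: 18 days.
Residual: 37 days.
Total: 1133 days.
1133 mod 7 = 6, so 6 days before Sunday is Monday.

Monday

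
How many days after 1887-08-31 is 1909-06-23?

7966

Day-of-year of August 31, 1887: 243.
Day-of-year of June 23, 1909: 174.
1887 has 365 days, so 365 − 243 = 122 days remain in 1887.
Full years 1888–1908: 16 common + 5 leap = 16×365 + 5×366 = 7670 days.
Total: 122 + 7670 + 174 = 7966 days.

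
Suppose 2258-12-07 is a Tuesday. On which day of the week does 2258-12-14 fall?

Within December 2258: 14 − 7 = 7 days.
7 is a multiple of 7, so 2258-12-14 falls on the same weekday: Tuesday.

Tuesday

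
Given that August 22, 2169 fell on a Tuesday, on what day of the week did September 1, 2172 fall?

Day-of-year of August 22, 2169: 234.
Day-of-year of September 1, 2172: 245.
2169 has 365 days, so 365 − 234 = 131 days remain in 2169.
Full years: 2170: 365; 2171: 365. Sum = 730.
Total: 131 + 730 + 245 = 1106 days.
1106 is a multiple of 7, so September 1, 2172 falls on the same weekday: Tuesday.

Tuesday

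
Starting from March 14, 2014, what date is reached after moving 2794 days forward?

November 6, 2021

Count 2794 days after March 14, 2014:
Day-of-year of March 14, 2014: 73.
Day-of-year of November 6, 2021: 310.
2014 has 365 days, so 365 − 73 = 292 days remain in 2014.
Full years: 2015: 365; 2016: 366; 2017: 365; 2018: 365; 2019: 365; 2020: 366. Sum = 2192.
Total: 292 + 2192 + 310 = 2794 days.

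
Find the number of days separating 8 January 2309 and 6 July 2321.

4562

From January 8, 2309 to January 8, 2321: 12 years, of which 3 contain a Feb 29 — 9×365 + 3×366 = 4383 days.
January 2321: 31 − 8 = 23 days remain.
Then February 2321 (28), March (31), April (30), May (31), June (30): 28 + 31 + 30 + 31 + 30 = 150 days.
July 1–6, 2321: 6 days.
Residual: 179 days.
Total: 4562 days.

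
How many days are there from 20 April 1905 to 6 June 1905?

47

April 1905: 30 − 20 = 10 days remain.
Then May (31): 31 days.
June 1–6, 1905: 6 days.
Total: 10 + 31 + 6 = 47 days.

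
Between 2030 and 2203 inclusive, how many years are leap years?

41

Years divisible by 4: 2032, 2036, …, 2200 — 43 in all.
Of these, 2100, 2200 are divisible by 100 but not 400, so not leap.
Leap years: 43 − 2 = 41.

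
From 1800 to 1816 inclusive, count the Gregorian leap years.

Years divisible by 4 in [1800, 1816]: 1800, 1804, 1808, 1812, 1816.
Of these, 1800 is divisible by 100 but not 400, so not leap.
Leap years: 5 − 1 = 4.

4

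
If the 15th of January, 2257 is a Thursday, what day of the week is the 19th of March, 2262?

Wednesday

January 15, 2257 → January 15, 2258: 365 days.
January 15, 2258 → January 15, 2259: 365 days.
January 15, 2259 → January 15, 2260: 365 days.
January 15, 2260 → January 15, 2261: 366 days (2260 is a leap year).
January 15, 2261 → January 15, 2262: 365 days.
January 2262: 31 − 15 = 16 days remain.
Then February 2262 (28): 28 days.
March 1–19, 2262: 19 days.
Residual: 63 days.
Total: 1889 days.
1889 mod 7 = 6, so 6 days after Thursday is Wednesday.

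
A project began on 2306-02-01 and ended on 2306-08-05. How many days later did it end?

February 2306: 28 − 1 = 27 days remain (2306 is not a leap year, so February has 28 days).
Then March (31), April (30), May (31), June (30), July (31): 31 + 30 + 31 + 30 + 31 = 153 days.
August 1–5, 2306: 5 days.
Total: 27 + 153 + 5 = 185 days.

185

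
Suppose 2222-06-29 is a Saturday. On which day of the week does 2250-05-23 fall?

From June 29, 2222 to June 29, 2249: 27 years, of which 7 contain a Feb 29 — 20×365 + 7×366 = 9862 days.
June 2249: 30 − 29 = 1 day remains.
Then 10 full months totalling 304 days.
May 1–23, 2250: 23 days.
Residual: 328 days.
Total: 10190 days.
10190 mod 7 = 5, so 5 days after Saturday is Thursday.

Thursday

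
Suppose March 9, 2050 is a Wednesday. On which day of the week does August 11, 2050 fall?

March 2050: 31 − 9 = 22 days remain.
Then April (30), May (31), June (30), July (31): 30 + 31 + 30 + 31 = 122 days.
August 1–11, 2050: 11 days.
Total: 22 + 122 + 11 = 155 days.
155 mod 7 = 1, so 1 day after Wednesday is Thursday.

Thursday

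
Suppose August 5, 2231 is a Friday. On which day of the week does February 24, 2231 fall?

Count forward from the earlier date (February 24, 2231) to the later (August 5, 2231):
February 2231: 28 − 24 = 4 days remain (2231 is not a leap year, so February has 28 days).
Then March (31), April (30), May (31), June (30), July (31): 31 + 30 + 31 + 30 + 31 = 153 days.
August 1–5, 2231: 5 days.
Total: 4 + 153 + 5 = 162 days.
162 mod 7 = 1, so 1 day before Friday is Thursday.

Thursday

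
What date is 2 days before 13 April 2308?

11 April 2308

Count 2 days before April 13, 2308:
Within April 2308: 13 − 11 = 2 days.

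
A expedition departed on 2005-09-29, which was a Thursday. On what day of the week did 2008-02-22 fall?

Friday

Day-of-year of September 29, 2005: 272.
Day-of-year of February 22, 2008: 53.
2005 has 365 days, so 365 − 272 = 93 days remain in 2005.
Full years: 2006: 365; 2007: 365. Sum = 730.
Total: 93 + 730 + 53 = 876 days.
876 mod 7 = 1, so 1 day after Thursday is Friday.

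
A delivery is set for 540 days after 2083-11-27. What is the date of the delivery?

2085-05-20

Count 540 days after November 27, 2083:
Day-of-year of November 27, 2083: 331.
Day-of-year of May 20, 2085: 140.
2083 has 365 days, so 365 − 331 = 34 days remain in 2083.
Full years: 2084: 366. Sum = 366.
Total: 34 + 366 + 140 = 540 days.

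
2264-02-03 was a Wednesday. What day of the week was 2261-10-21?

Count forward from the earlier date (October 21, 2261) to the later (February 3, 2264):
October 21, 2261 → October 21, 2262: 365 days.
October 21, 2262 → October 21, 2263: 365 days.
October 2263: 31 − 21 = 10 days remain.
Then November (30), December (31), January (31): 30 + 31 + 31 = 92 days.
February 1–3, 2264: 3 days (2264 is a leap year).
Residual: 105 days.
Total: 835 days.
835 mod 7 = 2, so 2 days before Wednesday is Monday.

Monday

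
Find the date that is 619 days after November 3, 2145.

July 15, 2147

Count 619 days after November 3, 2145:
November 3, 2145 → November 3, 2146: 365 days.
November 2146: 30 − 3 = 27 days remain.
Then December (31), January (31), February 2147 (28), March (31), April (30), May (31), June (30): 31 + 31 + 28 + 31 + 30 + 31 + 30 = 212 days.
July 1–15, 2147: 15 days.
Residual: 254 days.
Total: 619 days.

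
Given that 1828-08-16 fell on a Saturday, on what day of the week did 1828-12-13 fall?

August 1828: 31 − 16 = 15 days remain.
Then September (30), October (31), November (30): 30 + 31 + 30 = 91 days.
December 1–13, 1828: 13 days.
Total: 15 + 91 + 13 = 119 days.
119 is a multiple of 7, so 1828-12-13 falls on the same weekday: Saturday.

Saturday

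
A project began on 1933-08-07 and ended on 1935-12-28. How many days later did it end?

873

Day-of-year of August 7, 1933: 219.
Day-of-year of December 28, 1935: 362.
1933 has 365 days, so 365 − 219 = 146 days remain in 1933.
Full years: 1934: 365. Sum = 365.
Total: 146 + 365 + 362 = 873 days.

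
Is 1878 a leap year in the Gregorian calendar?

No

1878 is not a leap year.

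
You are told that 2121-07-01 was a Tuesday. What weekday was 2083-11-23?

Count forward from the earlier date (November 23, 2083) to the later (July 1, 2121):
Day-of-year of November 23, 2083: 327.
Day-of-year of July 1, 2121: 182.
2083 has 365 days, so 365 − 327 = 38 days remain in 2083.
Full years 2084–2120: 28 common + 9 leap = 28×365 + 9×366 = 13514 days.
Total: 38 + 13514 + 182 = 13734 days.
13734 is a multiple of 7, so 2083-11-23 falls on the same weekday: Tuesday.

Tuesday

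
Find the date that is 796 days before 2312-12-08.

2310-10-04

Count 796 days before December 8, 2312:
Day-of-year of October 4, 2310: 277.
Day-of-year of December 8, 2312: 343.
2310 has 365 days, so 365 − 277 = 88 days remain in 2310.
Full years: 2311: 365. Sum = 365.
Total: 88 + 365 + 343 = 796 days.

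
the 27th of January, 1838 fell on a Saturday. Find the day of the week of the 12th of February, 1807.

Count forward from the earlier date (February 12, 1807) to the later (January 27, 1838):
From February 12, 1807 to February 12, 1837: 30 years, of which 8 contain a Feb 29 — 22×365 + 8×366 = 10958 days.
February 1837: 28 − 12 = 16 days remain (1837 is not a leap year, so February has 28 days).
Then 10 full months totalling 306 days.
January 1–27, 1838: 27 days.
Residual: 349 days.
Total: 11307 days.
11307 mod 7 = 2, so 2 days before Saturday is Thursday.

Thursday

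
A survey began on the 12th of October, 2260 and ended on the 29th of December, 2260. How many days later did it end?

78

October 2260: 31 − 12 = 19 days remain.
Then November (30): 30 days.
December 1–29, 2260: 29 days.
Total: 19 + 30 + 29 = 78 days.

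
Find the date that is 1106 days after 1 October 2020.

12 October 2023

Count 1106 days after October 1, 2020:
October 1, 2020 → October 1, 2021: 365 days.
October 1, 2021 → October 1, 2022: 365 days.
October 1, 2022 → October 1, 2023: 365 days.
Within October 2023: 12 − 1 = 11 days.
Total: 1106 days.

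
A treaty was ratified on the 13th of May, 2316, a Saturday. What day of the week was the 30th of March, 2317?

Friday

May 2316: 31 − 13 = 18 days remain.
Then 9 full months totalling 273 days.
March 1–30, 2317: 30 days.
Residual: 321 days.
Total: 321 days.
321 mod 7 = 6, so 6 days after Saturday is Friday.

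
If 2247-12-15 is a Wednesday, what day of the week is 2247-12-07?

Tuesday

Count forward from the earlier date (December 7, 2247) to the later (December 15, 2247):
Within December 2247: 15 − 7 = 8 days.
8 mod 7 = 1, so 1 day before Wednesday is Tuesday.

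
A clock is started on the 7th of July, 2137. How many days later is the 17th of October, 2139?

Day-of-year of July 7, 2137: 188.
Day-of-year of October 17, 2139: 290.
2137 has 365 days, so 365 − 188 = 177 days remain in 2137.
Full years: 2138: 365. Sum = 365.
Total: 177 + 365 + 290 = 832 days.

832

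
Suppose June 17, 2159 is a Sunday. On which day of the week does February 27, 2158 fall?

Monday

Count forward from the earlier date (February 27, 2158) to the later (June 17, 2159):
Day-of-year of February 27, 2158: 58.
Day-of-year of June 17, 2159: 168.
2158 has 365 days, so 365 − 58 = 307 days remain in 2158.
Total: 307 + 168 = 475 days.
475 mod 7 = 6, so 6 days before Sunday is Monday.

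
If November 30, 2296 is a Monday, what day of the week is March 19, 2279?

Wednesday

Count forward from the earlier date (March 19, 2279) to the later (November 30, 2296):
Day-of-year of March 19, 2279: 78.
Day-of-year of November 30, 2296: 335.
2279 has 365 days, so 365 − 78 = 287 days remain in 2279.
Full years 2280–2295: 12 common + 4 leap = 12×365 + 4×366 = 5844 days.
Total: 287 + 5844 + 335 = 6466 days.
6466 mod 7 = 5, so 5 days before Monday is Wednesday.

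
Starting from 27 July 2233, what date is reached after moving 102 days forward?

6 November 2233

Count 102 days after July 27, 2233:
July 2233: 31 − 27 = 4 days remain.
Then August (31), September (30), October (31): 31 + 30 + 31 = 92 days.
November 1–6, 2233: 6 days.
Total: 4 + 92 + 6 = 102 days.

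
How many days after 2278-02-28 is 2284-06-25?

2309

February 28, 2278 → February 28, 2279: 365 days.
February 28, 2279 → February 28, 2280: 365 days.
February 28, 2280 → February 28, 2281: 366 days (2280 is a leap year).
February 28, 2281 → February 28, 2282: 365 days.
February 28, 2282 → February 28, 2283: 365 days.
February 28, 2283 → February 28, 2284: 365 days.
February 2284: 29 − 28 = 1 day remains (2284 is a leap year, so February has 29 days).
Then March (31), April (30), May (31): 31 + 30 + 31 = 92 days.
June 1–25, 2284: 25 days.
Residual: 118 days.
Total: 2309 days.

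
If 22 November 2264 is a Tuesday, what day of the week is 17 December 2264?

Saturday

November 2264: 30 − 22 = 8 days remain.
December 1–17, 2264: 17 days.
Total: 8 + 17 = 25 days.
25 mod 7 = 4, so 4 days after Tuesday is Saturday.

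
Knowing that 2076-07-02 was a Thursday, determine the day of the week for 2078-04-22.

July 2, 2076 → July 2, 2077: 365 days.
July 2077: 31 − 2 = 29 days remain.
Then August (31), September (30), October (31), November (30), December (31), January (31), February 2078 (28), March (31): 31 + 30 + 31 + 30 + 31 + 31 + 28 + 31 = 243 days.
April 1–22, 2078: 22 days.
Residual: 294 days.
Total: 659 days.
659 mod 7 = 1, so 1 day after Thursday is Friday.

Friday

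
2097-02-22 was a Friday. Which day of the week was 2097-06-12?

Wednesday

February 2097: 28 − 22 = 6 days remain (2097 is not a leap year, so February has 28 days).
Then March (31), April (30), May (31): 31 + 30 + 31 = 92 days.
June 1–12, 2097: 12 days.
Total: 6 + 92 + 12 = 110 days.
110 mod 7 = 5, so 5 days after Friday is Wednesday.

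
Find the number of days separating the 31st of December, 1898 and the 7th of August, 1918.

From December 31, 1898 to December 31, 1917: 19 years, of which 4 contain a Feb 29 — 15×365 + 4×366 = 6939 days.
(1900 is not a leap year (divisible by 100 but not 400).)
December 1917: 31 − 31 = 0 days remain.
Then January (31), February 1918 (28), March (31), April (30), May (31), June (30), July (31): 31 + 28 + 31 + 30 + 31 + 30 + 31 = 212 days.
August 1–7, 1918: 7 days.
Residual: 219 days.
Total: 7158 days.

7158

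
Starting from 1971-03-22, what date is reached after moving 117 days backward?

1970-11-25

Count 117 days before March 22, 1971:
November 1970: 30 − 25 = 5 days remain.
Then December (31), January (31), February 1971 (28): 31 + 31 + 28 = 90 days.
March 1–22, 1971: 22 days.
Residual: 117 days.
Total: 117 days.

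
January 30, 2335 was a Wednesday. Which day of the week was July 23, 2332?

Count forward from the earlier date (July 23, 2332) to the later (January 30, 2335):
Day-of-year of July 23, 2332: 205.
Day-of-year of January 30, 2335: 30.
2332 has 366 days, so 366 − 205 = 161 days remain in 2332.
Full years: 2333: 365; 2334: 365. Sum = 730.
Total: 161 + 730 + 30 = 921 days.
921 mod 7 = 4, so 4 days before Wednesday is Saturday.

Saturday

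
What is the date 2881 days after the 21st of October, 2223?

the 10th of September, 2231

Count 2881 days after October 21, 2223:
Day-of-year of October 21, 2223: 294.
Day-of-year of September 10, 2231: 253.
2223 has 365 days, so 365 − 294 = 71 days remain in 2223.
Full years 2224–2230: 5 common + 2 leap = 5×365 + 2×366 = 2557 days.
Total: 71 + 2557 + 253 = 2881 days.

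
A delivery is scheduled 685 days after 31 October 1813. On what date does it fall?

16 September 1815

Count 685 days after October 31, 1813:
October 1813: 31 − 31 = 0 days remain.
Then 22 full months totalling 669 days.
September 1–16, 1815: 16 days.
Total: 0 + 669 + 16 = 685 days.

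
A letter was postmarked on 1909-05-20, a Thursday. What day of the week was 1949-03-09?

From May 20, 1909 to May 20, 1948: 39 years, of which 10 contain a Feb 29 — 29×365 + 10×366 = 14245 days.
May 1948: 31 − 20 = 11 days remain.
Then 9 full months totalling 273 days.
March 1–9, 1949: 9 days.
Residual: 293 days.
Total: 14538 days.
14538 mod 7 = 6, so 6 days after Thursday is Wednesday.

Wednesday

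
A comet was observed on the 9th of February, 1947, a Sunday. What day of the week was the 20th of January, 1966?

Thursday

Day-of-year of February 9, 1947: 40.
Day-of-year of January 20, 1966: 20.
1947 has 365 days, so 365 − 40 = 325 days remain in 1947.
Full years 1948–1965: 13 common + 5 leap = 13×365 + 5×366 = 6575 days.
Total: 325 + 6575 + 20 = 6920 days.
6920 mod 7 = 4, so 4 days after Sunday is Thursday.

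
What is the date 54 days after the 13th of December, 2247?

the 5th of February, 2248

Count 54 days after December 13, 2247:
December 2247: 31 − 13 = 18 days remain.
Then January (31): 31 days.
February 1–5, 2248: 5 days (2248 is a leap year).
Residual: 54 days.
Total: 54 days.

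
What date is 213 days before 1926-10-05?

1926-03-06

Count 213 days before October 5, 1926:
March 1926: 31 − 6 = 25 days remain.
Then April (30), May (31), June (30), July (31), August (31), September (30): 30 + 31 + 30 + 31 + 31 + 30 = 183 days.
October 1–5, 1926: 5 days.
Total: 25 + 183 + 5 = 213 days.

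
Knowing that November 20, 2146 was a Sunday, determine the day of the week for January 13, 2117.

Wednesday

Count forward from the earlier date (January 13, 2117) to the later (November 20, 2146):
From January 13, 2117 to January 13, 2146: 29 years, of which 7 contain a Feb 29 — 22×365 + 7×366 = 10592 days.
January 2146: 31 − 13 = 18 days remain.
Then 9 full months totalling 273 days.
November 1–20, 2146: 20 days.
Residual: 311 days.
Total: 10903 days.
10903 mod 7 = 4, so 4 days before Sunday is Wednesday.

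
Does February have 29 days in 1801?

No

1801 is not a leap year.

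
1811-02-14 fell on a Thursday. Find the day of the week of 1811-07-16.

Tuesday

February 1811: 28 − 14 = 14 days remain (1811 is not a leap year, so February has 28 days).
Then March (31), April (30), May (31), June (30): 31 + 30 + 31 + 30 = 122 days.
July 1–16, 1811: 16 days.
Total: 14 + 122 + 16 = 152 days.
152 mod 7 = 5, so 5 days after Thursday is Tuesday.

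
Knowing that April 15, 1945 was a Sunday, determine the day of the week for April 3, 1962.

Tuesday

Day-of-year of April 15, 1945: 105.
Day-of-year of April 3, 1962: 93.
1945 has 365 days, so 365 − 105 = 260 days remain in 1945.
Full years 1946–1961: 12 common + 4 leap = 12×365 + 4×366 = 5844 days.
Total: 260 + 5844 + 93 = 6197 days.
6197 mod 7 = 2, so 2 days after Sunday is Tuesday.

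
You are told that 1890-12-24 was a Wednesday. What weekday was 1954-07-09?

Friday

From December 24, 1890 to December 24, 1953: 63 years, of which 15 contain a Feb 29 — 48×365 + 15×366 = 23010 days.
(1900 is not a leap year (divisible by 100 but not 400).)
December 1953: 31 − 24 = 7 days remain.
Then January (31), February 1954 (28), March (31), April (30), May (31), June (30): 31 + 28 + 31 + 30 + 31 + 30 = 181 days.
July 1–9, 1954: 9 days.
Residual: 197 days.
Total: 23207 days.
23207 mod 7 = 2, so 2 days after Wednesday is Friday.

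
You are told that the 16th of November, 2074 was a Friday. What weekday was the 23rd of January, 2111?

From November 16, 2074 to November 16, 2110: 36 years, of which 8 contain a Feb 29 — 28×365 + 8×366 = 13148 days.
(2100 is not a leap year (divisible by 100 but not 400).)
November 2110: 30 − 16 = 14 days remain.
Then December (31): 31 days.
January 1–23, 2111: 23 days.
Residual: 68 days.
Total: 13216 days.
13216 is a multiple of 7, so the 23rd of January, 2111 falls on the same weekday: Friday.

Friday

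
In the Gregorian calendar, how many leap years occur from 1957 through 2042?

Years divisible by 4: 1960, 1964, …, 2040 — 21 in all.
2000 is divisible by 400, so still leap.
No century exceptions apply. Count: 21.

21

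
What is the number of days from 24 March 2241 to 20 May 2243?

787

March 2241: 31 − 24 = 7 days remain.
Then 25 full months totalling 760 days.
May 1–20, 2243: 20 days.
Total: 7 + 760 + 20 = 787 days.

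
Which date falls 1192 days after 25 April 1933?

30 July 1936

Count 1192 days after April 25, 1933:
April 25, 1933 → April 25, 1934: 365 days.
April 25, 1934 → April 25, 1935: 365 days.
April 25, 1935 → April 25, 1936: 366 days (1936 is a leap year).
April 1936: 30 − 25 = 5 days remain.
Then May (31), June (30): 31 + 30 = 61 days.
July 1–30, 1936: 30 days.
Residual: 96 days.
Total: 1192 days.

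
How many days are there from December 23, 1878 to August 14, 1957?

Day-of-year of December 23, 1878: 357.
Day-of-year of August 14, 1957: 226.
1878 has 365 days, so 365 − 357 = 8 days remain in 1878.
Full years 1879–1956: 59 common + 19 leap = 59×365 + 19×366 = 28489 days.
Total: 8 + 28489 + 226 = 28723 days.

28723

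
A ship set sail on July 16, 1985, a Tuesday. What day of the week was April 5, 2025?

Saturday

Day-of-year of July 16, 1985: 197.
Day-of-year of April 5, 2025: 95.
1985 has 365 days, so 365 − 197 = 168 days remain in 1985.
Full years 1986–2024: 29 common + 10 leap = 29×365 + 10×366 = 14245 days.
Total: 168 + 14245 + 95 = 14508 days.
14508 mod 7 = 4, so 4 days after Tuesday is Saturday.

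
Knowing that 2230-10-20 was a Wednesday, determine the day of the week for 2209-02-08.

Count forward from the earlier date (February 8, 2209) to the later (October 20, 2230):
From February 8, 2209 to February 8, 2230: 21 years, of which 5 contain a Feb 29 — 16×365 + 5×366 = 7670 days.
February 2230: 28 − 8 = 20 days remain (2230 is not a leap year, so February has 28 days).
Then March (31), April (30), May (31), June (30), July (31), August (31), September (30): 31 + 30 + 31 + 30 + 31 + 31 + 30 = 214 days.
October 1–20, 2230: 20 days.
Residual: 254 days.
Total: 7924 days.
7924 is a multiple of 7, so 2209-02-08 falls on the same weekday: Wednesday.

Wednesday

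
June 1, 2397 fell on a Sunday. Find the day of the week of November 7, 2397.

Friday

June 2397: 30 − 1 = 29 days remain.
Then July (31), August (31), September (30), October (31): 31 + 31 + 30 + 31 = 123 days.
November 1–7, 2397: 7 days.
Total: 29 + 123 + 7 = 159 days.
159 mod 7 = 5, so 5 days after Sunday is Friday.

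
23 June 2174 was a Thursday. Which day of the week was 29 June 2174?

Wednesday

Within June 2174: 29 − 23 = 6 days.
6 mod 7 = 6, so 6 days after Thursday is Wednesday.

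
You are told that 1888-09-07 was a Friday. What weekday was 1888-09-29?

Saturday

Within September 1888: 29 − 7 = 22 days.
22 mod 7 = 1, so 1 day after Friday is Saturday.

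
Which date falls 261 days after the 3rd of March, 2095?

the 19th of November, 2095

Count 261 days after March 3, 2095:
March 2095: 31 − 3 = 28 days remain.
Then April (30), May (31), June (30), July (31), August (31), September (30), October (31): 30 + 31 + 30 + 31 + 31 + 30 + 31 = 214 days.
November 1–19, 2095: 19 days.
Total: 28 + 214 + 19 = 261 days.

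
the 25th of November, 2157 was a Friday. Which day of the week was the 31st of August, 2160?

Day-of-year of November 25, 2157: 329.
Day-of-year of August 31, 2160: 244.
2157 has 365 days, so 365 − 329 = 36 days remain in 2157.
Full years: 2158: 365; 2159: 365. Sum = 730.
Total: 36 + 730 + 244 = 1010 days.
1010 mod 7 = 2, so 2 days after Friday is Sunday.

Sunday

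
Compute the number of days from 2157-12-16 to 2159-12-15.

729

December 16, 2157 → December 16, 2158: 365 days.
December 2158: 31 − 16 = 15 days remain.
Then 11 full months totalling 334 days.
December 1–15, 2159: 15 days.
Residual: 364 days.
Total: 729 days.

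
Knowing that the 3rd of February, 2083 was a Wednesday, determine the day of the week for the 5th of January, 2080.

Count forward from the earlier date (January 5, 2080) to the later (February 3, 2083):
Day-of-year of January 5, 2080: 5.
Day-of-year of February 3, 2083: 34.
2080 has 366 days, so 366 − 5 = 361 days remain in 2080.
Full years: 2081: 365; 2082: 365. Sum = 730.
Total: 361 + 730 + 34 = 1125 days.
1125 mod 7 = 5, so 5 days before Wednesday is Friday.

Friday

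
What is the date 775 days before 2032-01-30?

2029-12-16

Count 775 days before January 30, 2032:
Day-of-year of December 16, 2029: 350.
Day-of-year of January 30, 2032: 30.
2029 has 365 days, so 365 − 350 = 15 days remain in 2029.
Full years: 2030: 365; 2031: 365. Sum = 730.
Total: 15 + 730 + 30 = 775 days.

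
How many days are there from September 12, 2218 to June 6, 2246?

10129

Day-of-year of September 12, 2218: 255.
Day-of-year of June 6, 2246: 157.
2218 has 365 days, so 365 − 255 = 110 days remain in 2218.
Full years 2219–2245: 20 common + 7 leap = 20×365 + 7×366 = 9862 days.
Total: 110 + 9862 + 157 = 10129 days.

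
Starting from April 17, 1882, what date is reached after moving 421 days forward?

June 12, 1883

Count 421 days after April 17, 1882:
April 17, 1882 → April 17, 1883: 365 days.
April 1883: 30 − 17 = 13 days remain.
Then May (31): 31 days.
June 1–12, 1883: 12 days.
Residual: 56 days.
Total: 421 days.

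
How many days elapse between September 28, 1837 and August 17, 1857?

From September 28, 1837 to September 28, 1856: 19 years, of which 5 contain a Feb 29 — 14×365 + 5×366 = 6940 days.
September 1856: 30 − 28 = 2 days remain.
Then 10 full months totalling 304 days.
August 1–17, 1857: 17 days.
Residual: 323 days.
Total: 7263 days.

7263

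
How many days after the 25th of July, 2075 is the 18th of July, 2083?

From July 25, 2075 to July 25, 2082: 7 years, of which 2 contain a Feb 29 — 5×365 + 2×366 = 2557 days.
July 2082: 31 − 25 = 6 days remain.
Then 11 full months totalling 334 days.
July 1–18, 2083: 18 days.
Residual: 358 days.
Total: 2915 days.

2915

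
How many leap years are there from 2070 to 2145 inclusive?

18

Years divisible by 4: 2072, 2076, …, 2144 — 19 in all.
Of these, 2100 is divisible by 100 but not 400, so not leap.
Leap years: 19 − 1 = 18.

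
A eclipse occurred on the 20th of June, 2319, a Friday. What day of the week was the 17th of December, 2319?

Wednesday

June 2319: 30 − 20 = 10 days remain.
Then July (31), August (31), September (30), October (31), November (30): 31 + 31 + 30 + 31 + 30 = 153 days.
December 1–17, 2319: 17 days.
Total: 10 + 153 + 17 = 180 days.
180 mod 7 = 5, so 5 days after Friday is Wednesday.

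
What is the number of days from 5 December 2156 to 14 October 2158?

678

December 5, 2156 → December 5, 2157: 365 days.
December 2157: 31 − 5 = 26 days remain.
Then 9 full months totalling 273 days.
October 1–14, 2158: 14 days.
Residual: 313 days.
Total: 678 days.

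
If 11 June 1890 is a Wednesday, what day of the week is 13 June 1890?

Within June 1890: 13 − 11 = 2 days.
2 mod 7 = 2, so 2 days after Wednesday is Friday.

Friday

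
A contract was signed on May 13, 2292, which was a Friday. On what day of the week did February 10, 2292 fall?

Count forward from the earlier date (February 10, 2292) to the later (May 13, 2292):
February 2292: 29 − 10 = 19 days remain (2292 is a leap year, so February has 29 days).
Then March (31), April (30): 31 + 30 = 61 days.
May 1–13, 2292: 13 days.
Total: 19 + 61 + 13 = 93 days.
93 mod 7 = 2, so 2 days before Friday is Wednesday.

Wednesday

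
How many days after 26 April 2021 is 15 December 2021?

April 2021: 30 − 26 = 4 days remain.
Then May (31), June (30), July (31), August (31), September (30), October (31), November (30): 31 + 30 + 31 + 31 + 30 + 31 + 30 = 214 days.
December 1–15, 2021: 15 days.
Total: 4 + 214 + 15 = 233 days.

233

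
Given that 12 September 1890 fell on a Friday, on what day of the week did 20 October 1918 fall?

Day-of-year of September 12, 1890: 255.
Day-of-year of October 20, 1918: 293.
1890 has 365 days, so 365 − 255 = 110 days remain in 1890.
Full years 1891–1917: 21 common + 6 leap = 21×365 + 6×366 = 9861 days.
Total: 110 + 9861 + 293 = 10264 days.
10264 mod 7 = 2, so 2 days after Friday is Sunday.

Sunday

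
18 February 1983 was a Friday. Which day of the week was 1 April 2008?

From February 18, 1983 to February 18, 2008: 25 years, of which 6 contain a Feb 29 — 19×365 + 6×366 = 9131 days.
(2000 is a leap year (divisible by 400).)
February 2008: 29 − 18 = 11 days remain (2008 is a leap year, so February has 29 days).
Then March (31): 31 days.
April 1, 2008: 1 day.
Residual: 43 days.
Total: 9174 days.
9174 mod 7 = 4, so 4 days after Friday is Tuesday.

Tuesday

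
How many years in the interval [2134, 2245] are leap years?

Years divisible by 4: 2136, 2140, …, 2244 — 28 in all.
Of these, 2200 is divisible by 100 but not 400, so not leap.
Leap years: 28 − 1 = 27.

27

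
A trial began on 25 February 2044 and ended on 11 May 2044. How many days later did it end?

February 2044: 29 − 25 = 4 days remain (2044 is a leap year, so February has 29 days).
Then March (31), April (30): 31 + 30 = 61 days.
May 1–11, 2044: 11 days.
Total: 4 + 61 + 11 = 76 days.

76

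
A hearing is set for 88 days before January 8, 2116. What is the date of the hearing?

October 12, 2115

Count 88 days before January 8, 2116:
October 2115: 31 − 12 = 19 days remain.
Then November (30), December (31): 30 + 31 = 61 days.
January 1–8, 2116: 8 days.
Total: 19 + 61 + 8 = 88 days.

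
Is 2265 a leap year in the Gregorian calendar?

No

2265 is not a leap year.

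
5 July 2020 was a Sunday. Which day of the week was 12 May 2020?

Tuesday

Count forward from the earlier date (May 12, 2020) to the later (July 5, 2020):
May 2020: 31 − 12 = 19 days remain.
Then June (30): 30 days.
July 1–5, 2020: 5 days.
Total: 19 + 30 + 5 = 54 days.
54 mod 7 = 5, so 5 days before Sunday is Tuesday.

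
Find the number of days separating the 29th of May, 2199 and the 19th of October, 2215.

From May 29, 2199 to May 29, 2215: 16 years, of which 3 contain a Feb 29 — 13×365 + 3×366 = 5843 days.
(2200 is not a leap year (divisible by 100 but not 400).)
May 2215: 31 − 29 = 2 days remain.
Then June (30), July (31), August (31), September (30): 30 + 31 + 31 + 30 = 122 days.
October 1–19, 2215: 19 days.
Residual: 143 days.
Total: 5986 days.

5986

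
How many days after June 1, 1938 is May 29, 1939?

June 1938: 30 − 1 = 29 days remain.
Then 10 full months totalling 304 days.
May 1–29, 1939: 29 days.
Total: 29 + 304 + 29 = 362 days.

362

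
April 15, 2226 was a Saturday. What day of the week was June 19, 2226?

April 2226: 30 − 15 = 15 days remain.
Then May (31): 31 days.
June 1–19, 2226: 19 days.
Total: 15 + 31 + 19 = 65 days.
65 mod 7 = 2, so 2 days after Saturday is Monday.

Monday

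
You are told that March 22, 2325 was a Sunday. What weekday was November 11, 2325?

Wednesday

March 2325: 31 − 22 = 9 days remain.
Then April (30), May (31), June (30), July (31), August (31), September (30), October (31): 30 + 31 + 30 + 31 + 31 + 30 + 31 = 214 days.
November 1–11, 2325: 11 days.
Total: 9 + 214 + 11 = 234 days.
234 mod 7 = 3, so 3 days after Sunday is Wednesday.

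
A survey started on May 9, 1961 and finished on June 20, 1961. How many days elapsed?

May 1961: 31 − 9 = 22 days remain.
June 1–20, 1961: 20 days.
Total: 22 + 20 = 42 days.

42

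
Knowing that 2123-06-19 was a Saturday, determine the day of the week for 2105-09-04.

Count forward from the earlier date (September 4, 2105) to the later (June 19, 2123):
Day-of-year of September 4, 2105: 247.
Day-of-year of June 19, 2123: 170.
2105 has 365 days, so 365 − 247 = 118 days remain in 2105.
Full years 2106–2122: 13 common + 4 leap = 13×365 + 4×366 = 6209 days.
Total: 118 + 6209 + 170 = 6497 days.
6497 mod 7 = 1, so 1 day before Saturday is Friday.

Friday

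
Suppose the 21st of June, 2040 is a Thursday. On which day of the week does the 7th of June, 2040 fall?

Thursday

Count forward from the earlier date (June 7, 2040) to the later (June 21, 2040):
Within June 2040: 21 − 7 = 14 days.
14 is a multiple of 7, so the 7th of June, 2040 falls on the same weekday: Thursday.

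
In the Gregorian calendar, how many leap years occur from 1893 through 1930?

8

Years divisible by 4 in [1893, 1930]: 1896, 1900, 1904, 1908, 1912, 1916, 1920, 1924, 1928.
Of these, 1900 is divisible by 100 but not 400, so not leap.
Leap years: 9 − 1 = 8.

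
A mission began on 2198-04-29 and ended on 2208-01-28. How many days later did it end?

3560

Day-of-year of April 29, 2198: 119.
Day-of-year of January 28, 2208: 28.
2198 has 365 days, so 365 − 119 = 246 days remain in 2198.
Full years 2199–2207: 8 common + 1 leap = 8×365 + 1×366 = 3286 days.
Total: 246 + 3286 + 28 = 3560 days.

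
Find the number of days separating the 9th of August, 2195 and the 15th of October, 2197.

August 2195: 31 − 9 = 22 days remain.
Then 25 full months totalling 761 days.
October 1–15, 2197: 15 days.
Total: 22 + 761 + 15 = 798 days.

798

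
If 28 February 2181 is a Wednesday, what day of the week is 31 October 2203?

Monday

Day-of-year of February 28, 2181: 59.
Day-of-year of October 31, 2203: 304.
2181 has 365 days, so 365 − 59 = 306 days remain in 2181.
Full years 2182–2202: 17 common + 4 leap = 17×365 + 4×366 = 7669 days.
Total: 306 + 7669 + 304 = 8279 days.
8279 mod 7 = 5, so 5 days after Wednesday is Monday.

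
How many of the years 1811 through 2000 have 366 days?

47

Years divisible by 4: 1812, 1816, …, 2000 — 48 in all.
Of these, 1900 is divisible by 100 but not 400, so not leap.
2000 is divisible by 400, so still leap.
Leap years: 48 − 1 = 47.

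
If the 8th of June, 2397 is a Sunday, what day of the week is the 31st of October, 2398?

Saturday

June 2397: 30 − 8 = 22 days remain.
Then 15 full months totalling 457 days.
October 1–31, 2398: 31 days.
Total: 22 + 457 + 31 = 510 days.
510 mod 7 = 6, so 6 days after Sunday is Saturday.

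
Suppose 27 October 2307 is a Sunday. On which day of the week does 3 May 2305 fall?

Count forward from the earlier date (May 3, 2305) to the later (October 27, 2307):
May 2305: 31 − 3 = 28 days remain.
Then 28 full months totalling 852 days.
October 1–27, 2307: 27 days.
Total: 28 + 852 + 27 = 907 days.
907 mod 7 = 4, so 4 days before Sunday is Wednesday.

Wednesday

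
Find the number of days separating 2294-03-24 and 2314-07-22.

Day-of-year of March 24, 2294: 83.
Day-of-year of July 22, 2314: 203.
2294 has 365 days, so 365 − 83 = 282 days remain in 2294.
Full years 2295–2313: 15 common + 4 leap = 15×365 + 4×366 = 6939 days.
Total: 282 + 6939 + 203 = 7424 days.

7424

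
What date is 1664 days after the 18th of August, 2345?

the 9th of March, 2350

Count 1664 days after August 18, 2345:
Day-of-year of August 18, 2345: 230.
Day-of-year of March 9, 2350: 68.
2345 has 365 days, so 365 − 230 = 135 days remain in 2345.
Full years: 2346: 365; 2347: 365; 2348: 366; 2349: 365. Sum = 1461.
Total: 135 + 1461 + 68 = 1664 days.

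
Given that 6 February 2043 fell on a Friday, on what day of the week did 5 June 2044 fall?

Sunday

February 2043: 28 − 6 = 22 days remain (2043 is not a leap year, so February has 28 days).
Then 15 full months totalling 458 days.
June 1–5, 2044: 5 days.
Total: 22 + 458 + 5 = 485 days.
485 mod 7 = 2, so 2 days after Friday is Sunday.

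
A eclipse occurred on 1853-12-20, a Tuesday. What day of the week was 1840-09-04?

Count forward from the earlier date (September 4, 1840) to the later (December 20, 1853):
Day-of-year of September 4, 1840: 248.
Day-of-year of December 20, 1853: 354.
1840 has 366 days, so 366 − 248 = 118 days remain in 1840.
Full years 1841–1852: 9 common + 3 leap = 9×365 + 3×366 = 4383 days.
Total: 118 + 4383 + 354 = 4855 days.
4855 mod 7 = 4, so 4 days before Tuesday is Friday.

Friday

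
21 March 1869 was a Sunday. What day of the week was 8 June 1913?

Day-of-year of March 21, 1869: 80.
Day-of-year of June 8, 1913: 159.
1869 has 365 days, so 365 − 80 = 285 days remain in 1869.
Full years 1870–1912: 33 common + 10 leap = 33×365 + 10×366 = 15705 days.
Total: 285 + 15705 + 159 = 16149 days.
16149 is a multiple of 7, so 8 June 1913 falls on the same weekday: Sunday.

Sunday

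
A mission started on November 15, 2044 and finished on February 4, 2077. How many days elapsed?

11769

Day-of-year of November 15, 2044: 320.
Day-of-year of February 4, 2077: 35.
2044 has 366 days, so 366 − 320 = 46 days remain in 2044.
Full years 2045–2076: 24 common + 8 leap = 24×365 + 8×366 = 11688 days.
Total: 46 + 11688 + 35 = 11769 days.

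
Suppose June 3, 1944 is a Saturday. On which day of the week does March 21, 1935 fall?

Thursday

Count forward from the earlier date (March 21, 1935) to the later (June 3, 1944):
From March 21, 1935 to March 21, 1944: 9 years, of which 3 contain a Feb 29 — 6×365 + 3×366 = 3288 days.
March 1944: 31 − 21 = 10 days remain.
Then April (30), May (31): 30 + 31 = 61 days.
June 1–3, 1944: 3 days.
Residual: 74 days.
Total: 3362 days.
3362 mod 7 = 2, so 2 days before Saturday is Thursday.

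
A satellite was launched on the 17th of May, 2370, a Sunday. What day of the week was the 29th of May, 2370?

Friday

Within May 2370: 29 − 17 = 12 days.
12 mod 7 = 5, so 5 days after Sunday is Friday.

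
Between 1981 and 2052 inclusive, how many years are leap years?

18

Years divisible by 4: 1984, 1988, …, 2052 — 18 in all.
2000 is divisible by 400, so still leap.
No century exceptions apply. Count: 18.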